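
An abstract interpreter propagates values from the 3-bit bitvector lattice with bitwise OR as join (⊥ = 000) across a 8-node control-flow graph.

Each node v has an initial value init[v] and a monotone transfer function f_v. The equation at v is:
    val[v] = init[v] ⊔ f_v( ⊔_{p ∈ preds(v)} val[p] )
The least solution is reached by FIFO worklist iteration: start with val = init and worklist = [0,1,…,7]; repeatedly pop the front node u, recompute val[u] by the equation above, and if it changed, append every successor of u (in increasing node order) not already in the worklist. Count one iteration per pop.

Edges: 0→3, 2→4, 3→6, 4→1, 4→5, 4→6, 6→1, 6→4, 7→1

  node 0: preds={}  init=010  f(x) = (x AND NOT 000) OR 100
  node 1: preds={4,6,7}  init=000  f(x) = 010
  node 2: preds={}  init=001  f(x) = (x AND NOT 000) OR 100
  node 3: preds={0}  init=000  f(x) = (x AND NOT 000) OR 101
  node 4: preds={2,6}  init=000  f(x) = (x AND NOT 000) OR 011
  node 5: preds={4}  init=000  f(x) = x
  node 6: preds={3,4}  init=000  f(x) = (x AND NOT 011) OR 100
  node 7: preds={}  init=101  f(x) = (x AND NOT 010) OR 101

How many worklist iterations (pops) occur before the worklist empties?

Trace (10 dequeues):
  [1] u=0 | in 000 | out 110 | prev 010 | push {}
  [2] u=1 | in 101 | out 010 | prev 000 | push {}
  [3] u=2 | in 000 | out 101 | prev 001 | push {}
  [4] u=3 | in 110 | out 111 | prev 000 | push {}
  [5] u=4 | in 101 | out 111 | prev 000 | push {1}
  [6] u=5 | in 111 | out 111 | prev 000 | push {}
  [7] u=6 | in 111 | out 100 | prev 000 | push {4}
  [8] u=7 | in 000 | out 101 | ==
  [9] u=1 | in 111 | out 010 | ==
  [10] u=4 | in 101 | out 111 | ==

Converged values:
  [0] 110
  [1] 010
  [2] 101
  [3] 111
  [4] 111
  [5] 111
  [6] 100
  [7] 101

10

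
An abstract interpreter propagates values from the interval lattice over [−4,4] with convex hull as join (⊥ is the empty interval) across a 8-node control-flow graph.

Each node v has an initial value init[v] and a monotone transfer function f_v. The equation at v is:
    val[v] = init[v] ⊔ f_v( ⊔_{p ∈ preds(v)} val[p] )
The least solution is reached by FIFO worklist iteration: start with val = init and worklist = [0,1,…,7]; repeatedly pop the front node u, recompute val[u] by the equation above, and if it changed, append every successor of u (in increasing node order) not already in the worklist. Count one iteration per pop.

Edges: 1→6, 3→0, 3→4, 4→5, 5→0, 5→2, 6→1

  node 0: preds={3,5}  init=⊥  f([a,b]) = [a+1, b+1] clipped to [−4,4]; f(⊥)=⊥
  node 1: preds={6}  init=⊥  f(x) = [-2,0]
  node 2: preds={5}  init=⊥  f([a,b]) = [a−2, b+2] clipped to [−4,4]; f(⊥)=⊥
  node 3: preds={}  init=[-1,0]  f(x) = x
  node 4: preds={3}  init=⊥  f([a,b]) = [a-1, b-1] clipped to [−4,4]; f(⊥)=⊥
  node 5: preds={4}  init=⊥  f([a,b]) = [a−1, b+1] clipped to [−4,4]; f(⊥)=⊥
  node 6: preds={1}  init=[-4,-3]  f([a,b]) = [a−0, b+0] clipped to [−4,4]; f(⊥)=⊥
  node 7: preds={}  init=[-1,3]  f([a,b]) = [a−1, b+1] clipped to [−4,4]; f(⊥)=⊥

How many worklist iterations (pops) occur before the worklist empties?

11

Trace (11 dequeues):
  [1] u=0 | in [-1,0] | out [0,1] | prev ⊥ | push {}
  [2] u=1 | in [-4,-3] | out [-2,0] | prev ⊥ | push {}
  [3] u=2 | in ⊥ | out ⊥ | ==
  [4] u=3 | in ⊥ | out [-1,0] | ==
  [5] u=4 | in [-1,0] | out [-2,-1] | prev ⊥ | push {}
  [6] u=5 | in [-2,-1] | out [-3,0] | prev ⊥ | push {0,2}
  [7] u=6 | in [-2,0] | out [-4,0] | prev [-4,-3] | push {1}
  [8] u=7 | in ⊥ | out [-1,3] | ==
  [9] u=0 | in [-3,0] | out [-2,1] | prev [0,1] | push {}
  [10] u=2 | in [-3,0] | out [-4,2] | prev ⊥ | push {}
  [11] u=1 | in [-4,0] | out [-2,0] | ==

Converged values:
  [0] [-2,1]
  [1] [-2,0]
  [2] [-4,2]
  [3] [-1,0]
  [4] [-2,-1]
  [5] [-3,0]
  [6] [-4,0]
  [7] [-1,3]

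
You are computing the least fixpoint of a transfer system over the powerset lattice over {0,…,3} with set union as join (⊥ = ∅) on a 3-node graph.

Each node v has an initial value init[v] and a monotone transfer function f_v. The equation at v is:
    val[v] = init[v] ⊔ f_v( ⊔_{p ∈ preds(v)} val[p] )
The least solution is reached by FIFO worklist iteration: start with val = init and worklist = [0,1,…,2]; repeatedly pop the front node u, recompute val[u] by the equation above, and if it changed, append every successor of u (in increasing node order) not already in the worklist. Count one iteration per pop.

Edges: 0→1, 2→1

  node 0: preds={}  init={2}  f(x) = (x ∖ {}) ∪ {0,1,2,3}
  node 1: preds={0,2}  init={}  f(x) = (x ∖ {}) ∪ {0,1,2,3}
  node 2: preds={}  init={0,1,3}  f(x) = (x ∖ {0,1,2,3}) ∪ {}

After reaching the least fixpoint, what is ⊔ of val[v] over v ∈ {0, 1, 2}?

Trace (3 dequeues):
  [1] u=0 | in {} | out {0,1,2,3} | prev {2} | push {}
  [2] u=1 | in {0,1,2,3} | out {0,1,2,3} | prev {} | push {}
  [3] u=2 | in {} | out {0,1,3} | ==

Converged values:
  [0] {0,1,2,3}
  [1] {0,1,2,3}
  [2] {0,1,3}

{0,1,2,3}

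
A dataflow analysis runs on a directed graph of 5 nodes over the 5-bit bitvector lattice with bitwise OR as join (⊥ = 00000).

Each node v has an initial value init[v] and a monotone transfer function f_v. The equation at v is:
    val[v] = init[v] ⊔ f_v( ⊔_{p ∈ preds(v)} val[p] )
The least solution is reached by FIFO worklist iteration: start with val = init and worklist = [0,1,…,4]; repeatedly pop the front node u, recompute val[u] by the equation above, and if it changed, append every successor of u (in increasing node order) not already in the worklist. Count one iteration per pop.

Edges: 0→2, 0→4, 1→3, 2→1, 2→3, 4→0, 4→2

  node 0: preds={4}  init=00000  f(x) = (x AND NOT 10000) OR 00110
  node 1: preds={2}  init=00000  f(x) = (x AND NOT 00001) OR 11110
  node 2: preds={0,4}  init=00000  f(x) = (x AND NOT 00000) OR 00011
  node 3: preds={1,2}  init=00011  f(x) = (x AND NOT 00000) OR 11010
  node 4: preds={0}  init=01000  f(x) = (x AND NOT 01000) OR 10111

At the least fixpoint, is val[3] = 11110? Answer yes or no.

no

Worklist (11 pops):
  #1 pop 0: in=01000 → 01110 (was 00000); enqueue []
  #2 pop 1: in=00000 → 11110 (was 00000); enqueue []
  #3 pop 2: in=01110 → 01111 (was 00000); enqueue [1]
  #4 pop 3: in=11111 → 11111 (was 00011); enqueue []
  #5 pop 4: in=01110 → 11111 (was 01000); enqueue [0,2]
  #6 pop 1: in=01111 → 11110 (no change)
  #7 pop 0: in=11111 → 01111 (was 01110); enqueue [4]
  #8 pop 2: in=11111 → 11111 (was 01111); enqueue [1,3]
  #9 pop 4: in=01111 → 11111 (no change)
  #10 pop 1: in=11111 → 11110 (no change)
  #11 pop 3: in=11111 → 11111 (no change)

Fixpoint:
  val[0] = 01111
  val[1] = 11110
  val[2] = 11111
  val[3] = 11111
  val[4] = 11111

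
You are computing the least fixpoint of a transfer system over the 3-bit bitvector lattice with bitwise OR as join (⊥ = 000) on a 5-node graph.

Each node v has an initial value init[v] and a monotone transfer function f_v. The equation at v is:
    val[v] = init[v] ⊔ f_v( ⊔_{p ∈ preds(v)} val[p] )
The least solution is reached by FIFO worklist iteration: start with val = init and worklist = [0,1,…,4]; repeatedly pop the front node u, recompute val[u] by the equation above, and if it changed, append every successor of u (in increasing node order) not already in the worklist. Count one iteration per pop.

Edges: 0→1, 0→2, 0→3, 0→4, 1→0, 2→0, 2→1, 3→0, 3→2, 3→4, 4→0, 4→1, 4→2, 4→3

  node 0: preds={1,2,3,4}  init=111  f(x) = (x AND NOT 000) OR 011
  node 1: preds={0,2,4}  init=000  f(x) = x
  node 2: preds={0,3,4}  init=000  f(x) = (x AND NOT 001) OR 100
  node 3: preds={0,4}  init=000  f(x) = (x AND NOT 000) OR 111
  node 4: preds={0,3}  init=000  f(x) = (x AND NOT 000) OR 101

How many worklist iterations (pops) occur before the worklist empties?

Worklist (9 pops):
  #1 pop 0: in=000 → 111 (no change)
  #2 pop 1: in=111 → 111 (was 000); enqueue [0]
  #3 pop 2: in=111 → 110 (was 000); enqueue [1]
  #4 pop 3: in=111 → 111 (was 000); enqueue [2]
  #5 pop 4: in=111 → 111 (was 000); enqueue [3]
  #6 pop 0: in=111 → 111 (no change)
  #7 pop 1: in=111 → 111 (no change)
  #8 pop 2: in=111 → 110 (no change)
  #9 pop 3: in=111 → 111 (no change)

Fixpoint:
  val[0] = 111
  val[1] = 111
  val[2] = 110
  val[3] = 111
  val[4] = 111

9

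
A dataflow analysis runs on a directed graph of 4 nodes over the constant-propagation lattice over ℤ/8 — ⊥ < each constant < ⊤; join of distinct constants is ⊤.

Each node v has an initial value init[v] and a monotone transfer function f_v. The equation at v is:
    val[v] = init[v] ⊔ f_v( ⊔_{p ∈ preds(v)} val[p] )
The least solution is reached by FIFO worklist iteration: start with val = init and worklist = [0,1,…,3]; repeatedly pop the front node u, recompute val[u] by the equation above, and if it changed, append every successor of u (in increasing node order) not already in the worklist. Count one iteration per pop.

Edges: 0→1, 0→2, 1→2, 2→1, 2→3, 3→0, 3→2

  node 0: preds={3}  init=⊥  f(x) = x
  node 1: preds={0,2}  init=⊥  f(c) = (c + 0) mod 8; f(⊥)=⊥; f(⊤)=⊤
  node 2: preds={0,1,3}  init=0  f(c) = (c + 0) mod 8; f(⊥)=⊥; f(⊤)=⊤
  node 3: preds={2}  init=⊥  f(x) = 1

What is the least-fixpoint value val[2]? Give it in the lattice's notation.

⊤

Worklist (9 pops):
  #1 pop 0: in=⊥ → ⊥ (no change)
  #2 pop 1: in=0 → 0 (was ⊥); enqueue []
  #3 pop 2: in=0 → 0 (no change)
  #4 pop 3: in=0 → 1 (was ⊥); enqueue [0,2]
  #5 pop 0: in=1 → 1 (was ⊥); enqueue [1]
  #6 pop 2: in=⊤ → ⊤ (was 0); enqueue [3]
  #7 pop 1: in=⊤ → ⊤ (was 0); enqueue [2]
  #8 pop 3: in=⊤ → 1 (no change)
  #9 pop 2: in=⊤ → ⊤ (no change)

Fixpoint:
  val[0] = 1
  val[1] = ⊤
  val[2] = ⊤
  val[3] = 1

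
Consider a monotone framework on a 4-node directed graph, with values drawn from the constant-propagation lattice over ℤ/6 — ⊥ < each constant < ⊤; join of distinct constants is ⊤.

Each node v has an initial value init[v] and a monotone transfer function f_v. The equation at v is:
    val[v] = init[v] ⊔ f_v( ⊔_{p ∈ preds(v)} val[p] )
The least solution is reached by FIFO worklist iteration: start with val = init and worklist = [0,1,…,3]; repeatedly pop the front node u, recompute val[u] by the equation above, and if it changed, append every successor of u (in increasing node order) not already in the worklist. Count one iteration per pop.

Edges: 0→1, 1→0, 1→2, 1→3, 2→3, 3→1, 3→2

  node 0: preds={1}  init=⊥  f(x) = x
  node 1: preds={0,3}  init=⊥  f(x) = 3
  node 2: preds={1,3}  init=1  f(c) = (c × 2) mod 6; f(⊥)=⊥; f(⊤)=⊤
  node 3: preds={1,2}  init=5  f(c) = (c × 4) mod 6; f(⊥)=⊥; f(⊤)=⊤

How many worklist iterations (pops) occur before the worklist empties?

7

Worklist (7 pops):
  #1 pop 0: in=⊥ → ⊥ (no change)
  #2 pop 1: in=5 → 3 (was ⊥); enqueue [0]
  #3 pop 2: in=⊤ → ⊤ (was 1); enqueue []
  #4 pop 3: in=⊤ → ⊤ (was 5); enqueue [1,2]
  #5 pop 0: in=3 → 3 (was ⊥); enqueue []
  #6 pop 1: in=⊤ → 3 (no change)
  #7 pop 2: in=⊤ → ⊤ (no change)

Fixpoint:
  val[0] = 3
  val[1] = 3
  val[2] = ⊤
  val[3] = ⊤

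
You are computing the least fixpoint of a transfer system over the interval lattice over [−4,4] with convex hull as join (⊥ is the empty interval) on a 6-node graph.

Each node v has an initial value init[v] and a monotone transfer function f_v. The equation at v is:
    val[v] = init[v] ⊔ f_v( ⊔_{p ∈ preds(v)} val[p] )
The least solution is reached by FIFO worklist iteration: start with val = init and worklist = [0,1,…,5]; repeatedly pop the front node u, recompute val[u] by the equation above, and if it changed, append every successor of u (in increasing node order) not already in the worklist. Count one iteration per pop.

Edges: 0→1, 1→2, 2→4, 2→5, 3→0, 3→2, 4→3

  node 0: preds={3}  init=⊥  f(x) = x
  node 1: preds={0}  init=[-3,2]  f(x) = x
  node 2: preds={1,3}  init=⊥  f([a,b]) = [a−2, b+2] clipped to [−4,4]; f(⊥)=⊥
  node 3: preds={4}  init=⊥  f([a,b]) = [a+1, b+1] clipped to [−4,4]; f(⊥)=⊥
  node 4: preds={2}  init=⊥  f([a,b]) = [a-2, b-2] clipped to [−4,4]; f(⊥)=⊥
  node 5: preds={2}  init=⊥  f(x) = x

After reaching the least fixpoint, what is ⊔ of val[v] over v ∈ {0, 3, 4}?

[-4,3]

Iteration log — 11 steps:
  step 1. node 0  ⊔preds=⊥  new=⊥  stable
  step 2. node 1  ⊔preds=⊥  new=[-3,2]  stable
  step 3. node 2  ⊔preds=[-3,2]  new=[-4,4]  old=⊥  +wl: 
  step 4. node 3  ⊔preds=⊥  new=⊥  stable
  step 5. node 4  ⊔preds=[-4,4]  new=[-4,2]  old=⊥  +wl: 3
  step 6. node 5  ⊔preds=[-4,4]  new=[-4,4]  old=⊥  +wl: 
  step 7. node 3  ⊔preds=[-4,2]  new=[-3,3]  old=⊥  +wl: 0,2
  step 8. node 0  ⊔preds=[-3,3]  new=[-3,3]  old=⊥  +wl: 1
  step 9. node 2  ⊔preds=[-3,3]  new=[-4,4]  stable
  step 10. node 1  ⊔preds=[-3,3]  new=[-3,3]  old=[-3,2]  +wl: 2
  step 11. node 2  ⊔preds=[-3,3]  new=[-4,4]  stable

Least fixpoint reached:
  node 0: [-3,3]
  node 1: [-3,3]
  node 2: [-4,4]
  node 3: [-3,3]
  node 4: [-4,2]
  node 5: [-4,4]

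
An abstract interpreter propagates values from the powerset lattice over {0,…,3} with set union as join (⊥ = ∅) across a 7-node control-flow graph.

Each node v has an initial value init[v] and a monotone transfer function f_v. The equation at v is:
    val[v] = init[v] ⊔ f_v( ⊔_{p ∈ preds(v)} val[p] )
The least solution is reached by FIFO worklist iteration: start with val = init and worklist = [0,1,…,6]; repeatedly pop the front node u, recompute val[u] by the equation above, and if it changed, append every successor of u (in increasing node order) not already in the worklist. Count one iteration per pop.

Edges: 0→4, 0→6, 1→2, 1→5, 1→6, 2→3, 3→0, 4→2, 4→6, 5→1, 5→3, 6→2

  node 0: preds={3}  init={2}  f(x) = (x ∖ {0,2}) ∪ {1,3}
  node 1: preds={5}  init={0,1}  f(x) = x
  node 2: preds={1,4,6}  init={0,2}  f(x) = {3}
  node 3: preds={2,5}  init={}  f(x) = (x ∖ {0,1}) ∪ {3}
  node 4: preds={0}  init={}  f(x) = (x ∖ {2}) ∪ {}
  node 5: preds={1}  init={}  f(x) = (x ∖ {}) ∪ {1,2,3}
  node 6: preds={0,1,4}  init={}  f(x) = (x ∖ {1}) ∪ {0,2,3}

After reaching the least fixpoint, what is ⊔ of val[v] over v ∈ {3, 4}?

{1,2,3}

Trace (14 dequeues):
  [1] u=0 | in {} | out {1,2,3} | prev {2} | push {}
  [2] u=1 | in {} | out {0,1} | ==
  [3] u=2 | in {0,1} | out {0,2,3} | prev {0,2} | push {}
  [4] u=3 | in {0,2,3} | out {2,3} | prev {} | push {0}
  [5] u=4 | in {1,2,3} | out {1,3} | prev {} | push {2}
  [6] u=5 | in {0,1} | out {0,1,2,3} | prev {} | push {1,3}
  [7] u=6 | in {0,1,2,3} | out {0,2,3} | prev {} | push {}
  [8] u=0 | in {2,3} | out {1,2,3} | ==
  [9] u=2 | in {0,1,2,3} | out {0,2,3} | ==
  [10] u=1 | in {0,1,2,3} | out {0,1,2,3} | prev {0,1} | push {2,5,6}
  [11] u=3 | in {0,1,2,3} | out {2,3} | ==
  [12] u=2 | in {0,1,2,3} | out {0,2,3} | ==
  [13] u=5 | in {0,1,2,3} | out {0,1,2,3} | ==
  [14] u=6 | in {0,1,2,3} | out {0,2,3} | ==

Converged values:
  [0] {1,2,3}
  [1] {0,1,2,3}
  [2] {0,2,3}
  [3] {2,3}
  [4] {1,3}
  [5] {0,1,2,3}
  [6] {0,2,3}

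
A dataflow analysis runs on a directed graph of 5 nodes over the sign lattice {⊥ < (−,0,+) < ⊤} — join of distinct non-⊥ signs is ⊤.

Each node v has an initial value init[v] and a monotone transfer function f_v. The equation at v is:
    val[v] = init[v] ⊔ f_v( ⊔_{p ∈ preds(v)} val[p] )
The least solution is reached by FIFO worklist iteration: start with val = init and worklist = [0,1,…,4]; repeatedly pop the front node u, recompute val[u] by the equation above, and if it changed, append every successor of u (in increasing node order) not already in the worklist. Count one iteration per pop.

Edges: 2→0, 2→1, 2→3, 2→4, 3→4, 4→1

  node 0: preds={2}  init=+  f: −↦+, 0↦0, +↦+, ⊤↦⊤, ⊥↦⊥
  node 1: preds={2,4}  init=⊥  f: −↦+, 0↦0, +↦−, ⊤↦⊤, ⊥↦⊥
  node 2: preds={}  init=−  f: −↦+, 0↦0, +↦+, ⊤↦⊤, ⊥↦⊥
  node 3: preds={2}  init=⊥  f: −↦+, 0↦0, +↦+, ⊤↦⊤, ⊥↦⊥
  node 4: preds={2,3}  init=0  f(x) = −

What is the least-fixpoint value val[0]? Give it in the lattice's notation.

+

Iteration log — 6 steps:
  step 1. node 0  ⊔preds=−  new=+  stable
  step 2. node 1  ⊔preds=⊤  new=⊤  old=⊥  +wl: 
  step 3. node 2  ⊔preds=⊥  new=−  stable
  step 4. node 3  ⊔preds=−  new=+  old=⊥  +wl: 
  step 5. node 4  ⊔preds=⊤  new=⊤  old=0  +wl: 1
  step 6. node 1  ⊔preds=⊤  new=⊤  stable

Least fixpoint reached:
  node 0: +
  node 1: ⊤
  node 2: −
  node 3: +
  node 4: ⊤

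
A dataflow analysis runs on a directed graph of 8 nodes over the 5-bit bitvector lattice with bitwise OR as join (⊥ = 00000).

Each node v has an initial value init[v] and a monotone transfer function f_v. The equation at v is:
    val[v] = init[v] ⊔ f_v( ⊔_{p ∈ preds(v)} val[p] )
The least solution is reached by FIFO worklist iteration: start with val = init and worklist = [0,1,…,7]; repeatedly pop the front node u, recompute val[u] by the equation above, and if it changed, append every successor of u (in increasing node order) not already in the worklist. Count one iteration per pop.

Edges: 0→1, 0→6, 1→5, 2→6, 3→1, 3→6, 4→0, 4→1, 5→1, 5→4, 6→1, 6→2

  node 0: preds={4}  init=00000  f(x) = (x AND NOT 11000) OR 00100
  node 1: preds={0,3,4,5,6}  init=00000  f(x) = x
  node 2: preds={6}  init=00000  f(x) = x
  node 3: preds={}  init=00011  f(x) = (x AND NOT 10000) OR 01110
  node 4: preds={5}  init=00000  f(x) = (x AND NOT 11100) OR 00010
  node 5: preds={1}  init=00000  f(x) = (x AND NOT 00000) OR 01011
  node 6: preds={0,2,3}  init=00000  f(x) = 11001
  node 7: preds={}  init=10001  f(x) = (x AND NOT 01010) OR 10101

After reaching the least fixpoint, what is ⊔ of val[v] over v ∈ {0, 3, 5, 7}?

11111

Worklist (19 pops):
  #1 pop 0: in=00000 → 00100 (was 00000); enqueue []
  #2 pop 1: in=00111 → 00111 (was 00000); enqueue []
  #3 pop 2: in=00000 → 00000 (no change)
  #4 pop 3: in=00000 → 01111 (was 00011); enqueue [1]
  #5 pop 4: in=00000 → 00010 (was 00000); enqueue [0]
  #6 pop 5: in=00111 → 01111 (was 00000); enqueue [4]
  #7 pop 6: in=01111 → 11001 (was 00000); enqueue [2]
  #8 pop 7: in=00000 → 10101 (was 10001); enqueue []
  #9 pop 1: in=11111 → 11111 (was 00111); enqueue [5]
  #10 pop 0: in=00010 → 00110 (was 00100); enqueue [1,6]
  #11 pop 4: in=01111 → 00011 (was 00010); enqueue [0]
  #12 pop 2: in=11001 → 11001 (was 00000); enqueue []
  #13 pop 5: in=11111 → 11111 (was 01111); enqueue [4]
  #14 pop 1: in=11111 → 11111 (no change)
  #15 pop 6: in=11111 → 11001 (no change)
  #16 pop 0: in=00011 → 00111 (was 00110); enqueue [1,6]
  #17 pop 4: in=11111 → 00011 (no change)
  #18 pop 1: in=11111 → 11111 (no change)
  #19 pop 6: in=11111 → 11001 (no change)

Fixpoint:
  val[0] = 00111
  val[1] = 11111
  val[2] = 11001
  val[3] = 01111
  val[4] = 00011
  val[5] = 11111
  val[6] = 11001
  val[7] = 10101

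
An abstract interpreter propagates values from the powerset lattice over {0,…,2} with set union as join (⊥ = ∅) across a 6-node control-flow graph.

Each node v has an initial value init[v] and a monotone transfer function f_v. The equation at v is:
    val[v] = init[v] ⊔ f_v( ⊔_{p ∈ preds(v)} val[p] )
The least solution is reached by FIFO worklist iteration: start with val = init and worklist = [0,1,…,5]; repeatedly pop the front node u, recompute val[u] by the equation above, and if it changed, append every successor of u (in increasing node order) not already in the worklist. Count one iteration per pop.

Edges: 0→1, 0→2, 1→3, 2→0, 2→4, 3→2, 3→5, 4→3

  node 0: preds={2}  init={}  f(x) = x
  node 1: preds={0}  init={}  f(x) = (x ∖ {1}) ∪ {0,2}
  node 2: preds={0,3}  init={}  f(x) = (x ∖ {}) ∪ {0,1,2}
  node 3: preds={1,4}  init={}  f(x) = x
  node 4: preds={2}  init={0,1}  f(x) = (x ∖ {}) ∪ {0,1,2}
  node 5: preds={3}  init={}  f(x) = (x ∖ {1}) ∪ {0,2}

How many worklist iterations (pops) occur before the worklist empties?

10

Trace (10 dequeues):
  [1] u=0 | in {} | out {} | ==
  [2] u=1 | in {} | out {0,2} | prev {} | push {}
  [3] u=2 | in {} | out {0,1,2} | prev {} | push {0}
  [4] u=3 | in {0,1,2} | out {0,1,2} | prev {} | push {2}
  [5] u=4 | in {0,1,2} | out {0,1,2} | prev {0,1} | push {3}
  [6] u=5 | in {0,1,2} | out {0,2} | prev {} | push {}
  [7] u=0 | in {0,1,2} | out {0,1,2} | prev {} | push {1}
  [8] u=2 | in {0,1,2} | out {0,1,2} | ==
  [9] u=3 | in {0,1,2} | out {0,1,2} | ==
  [10] u=1 | in {0,1,2} | out {0,2} | ==

Converged values:
  [0] {0,1,2}
  [1] {0,2}
  [2] {0,1,2}
  [3] {0,1,2}
  [4] {0,1,2}
  [5] {0,2}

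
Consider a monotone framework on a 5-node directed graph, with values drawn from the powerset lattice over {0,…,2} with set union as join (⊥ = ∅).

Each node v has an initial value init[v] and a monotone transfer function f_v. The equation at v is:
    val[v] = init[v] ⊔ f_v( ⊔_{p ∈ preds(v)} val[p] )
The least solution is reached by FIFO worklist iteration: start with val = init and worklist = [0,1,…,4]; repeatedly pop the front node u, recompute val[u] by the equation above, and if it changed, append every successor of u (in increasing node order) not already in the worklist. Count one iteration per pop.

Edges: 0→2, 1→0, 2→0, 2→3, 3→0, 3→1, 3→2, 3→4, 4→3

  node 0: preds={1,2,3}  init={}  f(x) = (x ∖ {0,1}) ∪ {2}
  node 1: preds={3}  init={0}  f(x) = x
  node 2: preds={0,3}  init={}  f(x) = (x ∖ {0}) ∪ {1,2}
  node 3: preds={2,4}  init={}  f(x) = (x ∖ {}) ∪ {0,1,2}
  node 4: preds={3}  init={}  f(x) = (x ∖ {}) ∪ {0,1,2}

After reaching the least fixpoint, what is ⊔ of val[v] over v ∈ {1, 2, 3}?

{0,1,2}

Iteration log — 10 steps:
  step 1. node 0  ⊔preds={0}  new={2}  old={}  +wl: 
  step 2. node 1  ⊔preds={}  new={0}  stable
  step 3. node 2  ⊔preds={2}  new={1,2}  old={}  +wl: 0
  step 4. node 3  ⊔preds={1,2}  new={0,1,2}  old={}  +wl: 1,2
  step 5. node 4  ⊔preds={0,1,2}  new={0,1,2}  old={}  +wl: 3
  step 6. node 0  ⊔preds={0,1,2}  new={2}  stable
  step 7. node 1  ⊔preds={0,1,2}  new={0,1,2}  old={0}  +wl: 0
  step 8. node 2  ⊔preds={0,1,2}  new={1,2}  stable
  step 9. node 3  ⊔preds={0,1,2}  new={0,1,2}  stable
  step 10. node 0  ⊔preds={0,1,2}  new={2}  stable

Least fixpoint reached:
  node 0: {2}
  node 1: {0,1,2}
  node 2: {1,2}
  node 3: {0,1,2}
  node 4: {0,1,2}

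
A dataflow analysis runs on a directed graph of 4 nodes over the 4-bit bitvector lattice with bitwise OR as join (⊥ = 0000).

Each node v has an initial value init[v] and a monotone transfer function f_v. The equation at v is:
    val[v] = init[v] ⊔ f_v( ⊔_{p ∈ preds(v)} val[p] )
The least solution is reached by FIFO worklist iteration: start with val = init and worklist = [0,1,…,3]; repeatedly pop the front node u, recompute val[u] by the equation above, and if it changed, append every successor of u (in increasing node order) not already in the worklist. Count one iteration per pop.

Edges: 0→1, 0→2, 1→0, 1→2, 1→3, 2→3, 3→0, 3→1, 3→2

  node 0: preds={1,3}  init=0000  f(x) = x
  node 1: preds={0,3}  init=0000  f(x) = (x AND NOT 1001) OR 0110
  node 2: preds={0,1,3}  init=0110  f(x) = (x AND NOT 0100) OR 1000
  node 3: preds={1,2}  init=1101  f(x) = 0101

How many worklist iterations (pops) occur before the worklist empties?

7

Iteration log — 7 steps:
  step 1. node 0  ⊔preds=1101  new=1101  old=0000  +wl: 
  step 2. node 1  ⊔preds=1101  new=0110  old=0000  +wl: 0
  step 3. node 2  ⊔preds=1111  new=1111  old=0110  +wl: 
  step 4. node 3  ⊔preds=1111  new=1101  stable
  step 5. node 0  ⊔preds=1111  new=1111  old=1101  +wl: 1,2
  step 6. node 1  ⊔preds=1111  new=0110  stable
  step 7. node 2  ⊔preds=1111  new=1111  stable

Least fixpoint reached:
  node 0: 1111
  node 1: 0110
  node 2: 1111
  node 3: 1101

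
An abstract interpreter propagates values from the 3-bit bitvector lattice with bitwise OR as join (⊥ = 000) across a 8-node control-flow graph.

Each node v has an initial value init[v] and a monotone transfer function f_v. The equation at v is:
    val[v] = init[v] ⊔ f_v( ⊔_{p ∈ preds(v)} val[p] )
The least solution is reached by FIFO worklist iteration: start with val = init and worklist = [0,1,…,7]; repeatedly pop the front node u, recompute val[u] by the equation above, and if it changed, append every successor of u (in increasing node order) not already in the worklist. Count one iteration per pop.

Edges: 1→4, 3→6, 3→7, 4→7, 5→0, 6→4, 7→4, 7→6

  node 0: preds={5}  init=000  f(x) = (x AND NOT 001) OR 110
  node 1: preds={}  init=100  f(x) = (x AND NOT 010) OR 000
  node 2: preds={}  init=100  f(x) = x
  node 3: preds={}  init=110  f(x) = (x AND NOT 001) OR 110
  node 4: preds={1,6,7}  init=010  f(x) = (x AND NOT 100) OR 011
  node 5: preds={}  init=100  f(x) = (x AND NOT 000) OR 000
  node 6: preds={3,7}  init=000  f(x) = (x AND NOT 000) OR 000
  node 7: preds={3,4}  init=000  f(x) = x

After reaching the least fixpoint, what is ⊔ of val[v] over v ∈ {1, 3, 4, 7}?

111

Trace (11 dequeues):
  [1] u=0 | in 100 | out 110 | prev 000 | push {}
  [2] u=1 | in 000 | out 100 | ==
  [3] u=2 | in 000 | out 100 | ==
  [4] u=3 | in 000 | out 110 | ==
  [5] u=4 | in 100 | out 011 | prev 010 | push {}
  [6] u=5 | in 000 | out 100 | ==
  [7] u=6 | in 110 | out 110 | prev 000 | push {4}
  [8] u=7 | in 111 | out 111 | prev 000 | push {6}
  [9] u=4 | in 111 | out 011 | ==
  [10] u=6 | in 111 | out 111 | prev 110 | push {4}
  [11] u=4 | in 111 | out 011 | ==

Converged values:
  [0] 110
  [1] 100
  [2] 100
  [3] 110
  [4] 011
  [5] 100
  [6] 111
  [7] 111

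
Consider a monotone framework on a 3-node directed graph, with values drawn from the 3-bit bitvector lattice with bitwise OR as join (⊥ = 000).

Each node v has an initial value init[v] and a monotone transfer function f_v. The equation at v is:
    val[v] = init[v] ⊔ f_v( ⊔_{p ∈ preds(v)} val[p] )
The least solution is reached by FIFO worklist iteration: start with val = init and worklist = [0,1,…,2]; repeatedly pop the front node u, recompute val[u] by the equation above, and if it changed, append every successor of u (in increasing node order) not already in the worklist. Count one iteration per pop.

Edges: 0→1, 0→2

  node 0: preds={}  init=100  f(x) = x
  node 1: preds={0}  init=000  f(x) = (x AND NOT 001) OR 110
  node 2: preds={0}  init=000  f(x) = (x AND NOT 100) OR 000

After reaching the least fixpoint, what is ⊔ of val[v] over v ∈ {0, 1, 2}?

Worklist (3 pops):
  #1 pop 0: in=000 → 100 (no change)
  #2 pop 1: in=100 → 110 (was 000); enqueue []
  #3 pop 2: in=100 → 000 (no change)

Fixpoint:
  val[0] = 100
  val[1] = 110
  val[2] = 000

110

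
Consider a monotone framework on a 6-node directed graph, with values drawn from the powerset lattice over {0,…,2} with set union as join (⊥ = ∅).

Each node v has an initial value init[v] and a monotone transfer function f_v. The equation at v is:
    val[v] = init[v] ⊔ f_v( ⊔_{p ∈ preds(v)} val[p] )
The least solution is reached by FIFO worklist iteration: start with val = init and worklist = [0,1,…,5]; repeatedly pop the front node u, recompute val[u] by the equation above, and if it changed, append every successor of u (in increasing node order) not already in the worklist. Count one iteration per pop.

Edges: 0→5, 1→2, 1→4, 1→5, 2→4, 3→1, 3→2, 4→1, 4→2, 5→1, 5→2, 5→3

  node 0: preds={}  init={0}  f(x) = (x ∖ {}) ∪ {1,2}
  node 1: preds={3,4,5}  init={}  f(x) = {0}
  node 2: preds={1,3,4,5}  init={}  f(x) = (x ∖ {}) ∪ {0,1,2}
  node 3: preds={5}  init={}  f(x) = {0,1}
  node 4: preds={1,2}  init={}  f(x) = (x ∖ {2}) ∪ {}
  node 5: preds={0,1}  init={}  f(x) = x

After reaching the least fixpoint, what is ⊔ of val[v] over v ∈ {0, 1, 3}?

Worklist (9 pops):
  #1 pop 0: in={} → {0,1,2} (was {0}); enqueue []
  #2 pop 1: in={} → {0} (was {}); enqueue []
  #3 pop 2: in={0} → {0,1,2} (was {}); enqueue []
  #4 pop 3: in={} → {0,1} (was {}); enqueue [1,2]
  #5 pop 4: in={0,1,2} → {0,1} (was {}); enqueue []
  #6 pop 5: in={0,1,2} → {0,1,2} (was {}); enqueue [3]
  #7 pop 1: in={0,1,2} → {0} (no change)
  #8 pop 2: in={0,1,2} → {0,1,2} (no change)
  #9 pop 3: in={0,1,2} → {0,1} (no change)

Fixpoint:
  val[0] = {0,1,2}
  val[1] = {0}
  val[2] = {0,1,2}
  val[3] = {0,1}
  val[4] = {0,1}
  val[5] = {0,1,2}

{0,1,2}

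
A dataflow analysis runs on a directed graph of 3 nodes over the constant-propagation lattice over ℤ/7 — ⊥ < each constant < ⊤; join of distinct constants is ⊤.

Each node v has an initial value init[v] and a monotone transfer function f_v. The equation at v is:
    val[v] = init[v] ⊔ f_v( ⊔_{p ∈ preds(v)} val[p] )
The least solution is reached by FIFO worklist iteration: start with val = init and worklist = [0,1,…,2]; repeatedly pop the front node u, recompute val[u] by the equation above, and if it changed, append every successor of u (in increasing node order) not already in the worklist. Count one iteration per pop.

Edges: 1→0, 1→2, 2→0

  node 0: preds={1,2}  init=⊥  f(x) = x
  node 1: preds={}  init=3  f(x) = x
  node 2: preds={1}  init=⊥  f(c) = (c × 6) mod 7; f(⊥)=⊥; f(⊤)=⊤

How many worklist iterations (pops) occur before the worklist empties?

4

Trace (4 dequeues):
  [1] u=0 | in 3 | out 3 | prev ⊥ | push {}
  [2] u=1 | in ⊥ | out 3 | ==
  [3] u=2 | in 3 | out 4 | prev ⊥ | push {0}
  [4] u=0 | in ⊤ | out ⊤ | prev 3 | push {}

Converged values:
  [0] ⊤
  [1] 3
  [2] 4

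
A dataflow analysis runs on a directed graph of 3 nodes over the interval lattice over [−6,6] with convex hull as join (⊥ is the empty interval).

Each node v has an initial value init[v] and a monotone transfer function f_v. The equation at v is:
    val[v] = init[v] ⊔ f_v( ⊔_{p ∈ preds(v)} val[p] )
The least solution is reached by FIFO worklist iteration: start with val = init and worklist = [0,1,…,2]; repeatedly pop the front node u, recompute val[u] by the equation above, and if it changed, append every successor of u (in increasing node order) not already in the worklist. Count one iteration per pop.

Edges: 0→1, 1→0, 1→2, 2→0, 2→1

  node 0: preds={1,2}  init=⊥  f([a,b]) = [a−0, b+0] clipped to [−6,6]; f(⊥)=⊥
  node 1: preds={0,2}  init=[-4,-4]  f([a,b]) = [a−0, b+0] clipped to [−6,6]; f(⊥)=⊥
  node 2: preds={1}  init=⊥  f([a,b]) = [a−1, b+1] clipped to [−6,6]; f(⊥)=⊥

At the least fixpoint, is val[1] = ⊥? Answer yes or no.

no

Trace (43 dequeues):
  [1] u=0 | in [-4,-4] | out [-4,-4] | prev ⊥ | push {}
  [2] u=1 | in [-4,-4] | out [-4,-4] | ==
  [3] u=2 | in [-4,-4] | out [-5,-3] | prev ⊥ | push {0,1}
  [4] u=0 | in [-5,-3] | out [-5,-3] | prev [-4,-4] | push {}
  [5] u=1 | in [-5,-3] | out [-5,-3] | prev [-4,-4] | push {0,2}
  [6] u=0 | in [-5,-3] | out [-5,-3] | ==
  [7] u=2 | in [-5,-3] | out [-6,-2] | prev [-5,-3] | push {0,1}
  [8] u=0 | in [-6,-2] | out [-6,-2] | prev [-5,-3] | push {}
  [9] u=1 | in [-6,-2] | out [-6,-2] | prev [-5,-3] | push {0,2}
  [10] u=0 | in [-6,-2] | out [-6,-2] | ==
  [11] u=2 | in [-6,-2] | out [-6,-1] | prev [-6,-2] | push {0,1}
  [12] u=0 | in [-6,-1] | out [-6,-1] | prev [-6,-2] | push {}
  [13] u=1 | in [-6,-1] | out [-6,-1] | prev [-6,-2] | push {0,2}
  [14] u=0 | in [-6,-1] | out [-6,-1] | ==
  [15] u=2 | in [-6,-1] | out [-6,0] | prev [-6,-1] | push {0,1}
  [16] u=0 | in [-6,0] | out [-6,0] | prev [-6,-1] | push {}
  [17] u=1 | in [-6,0] | out [-6,0] | prev [-6,-1] | push {0,2}
  [18] u=0 | in [-6,0] | out [-6,0] | ==
  [19] u=2 | in [-6,0] | out [-6,1] | prev [-6,0] | push {0,1}
  [20] u=0 | in [-6,1] | out [-6,1] | prev [-6,0] | push {}
  [21] u=1 | in [-6,1] | out [-6,1] | prev [-6,0] | push {0,2}
  [22] u=0 | in [-6,1] | out [-6,1] | ==
  [23] u=2 | in [-6,1] | out [-6,2] | prev [-6,1] | push {0,1}
  [24] u=0 | in [-6,2] | out [-6,2] | prev [-6,1] | push {}
  [25] u=1 | in [-6,2] | out [-6,2] | prev [-6,1] | push {0,2}
  [26] u=0 | in [-6,2] | out [-6,2] | ==
  [27] u=2 | in [-6,2] | out [-6,3] | prev [-6,2] | push {0,1}
  [28] u=0 | in [-6,3] | out [-6,3] | prev [-6,2] | push {}
  [29] u=1 | in [-6,3] | out [-6,3] | prev [-6,2] | push {0,2}
  [30] u=0 | in [-6,3] | out [-6,3] | ==
  [31] u=2 | in [-6,3] | out [-6,4] | prev [-6,3] | push {0,1}
  [32] u=0 | in [-6,4] | out [-6,4] | prev [-6,3] | push {}
  [33] u=1 | in [-6,4] | out [-6,4] | prev [-6,3] | push {0,2}
  [34] u=0 | in [-6,4] | out [-6,4] | ==
  [35] u=2 | in [-6,4] | out [-6,5] | prev [-6,4] | push {0,1}
  [36] u=0 | in [-6,5] | out [-6,5] | prev [-6,4] | push {}
  [37] u=1 | in [-6,5] | out [-6,5] | prev [-6,4] | push {0,2}
  [38] u=0 | in [-6,5] | out [-6,5] | ==
  [39] u=2 | in [-6,5] | out [-6,6] | prev [-6,5] | push {0,1}
  [40] u=0 | in [-6,6] | out [-6,6] | prev [-6,5] | push {}
  [41] u=1 | in [-6,6] | out [-6,6] | prev [-6,5] | push {0,2}
  [42] u=0 | in [-6,6] | out [-6,6] | ==
  [43] u=2 | in [-6,6] | out [-6,6] | ==

Converged values:
  [0] [-6,6]
  [1] [-6,6]
  [2] [-6,6]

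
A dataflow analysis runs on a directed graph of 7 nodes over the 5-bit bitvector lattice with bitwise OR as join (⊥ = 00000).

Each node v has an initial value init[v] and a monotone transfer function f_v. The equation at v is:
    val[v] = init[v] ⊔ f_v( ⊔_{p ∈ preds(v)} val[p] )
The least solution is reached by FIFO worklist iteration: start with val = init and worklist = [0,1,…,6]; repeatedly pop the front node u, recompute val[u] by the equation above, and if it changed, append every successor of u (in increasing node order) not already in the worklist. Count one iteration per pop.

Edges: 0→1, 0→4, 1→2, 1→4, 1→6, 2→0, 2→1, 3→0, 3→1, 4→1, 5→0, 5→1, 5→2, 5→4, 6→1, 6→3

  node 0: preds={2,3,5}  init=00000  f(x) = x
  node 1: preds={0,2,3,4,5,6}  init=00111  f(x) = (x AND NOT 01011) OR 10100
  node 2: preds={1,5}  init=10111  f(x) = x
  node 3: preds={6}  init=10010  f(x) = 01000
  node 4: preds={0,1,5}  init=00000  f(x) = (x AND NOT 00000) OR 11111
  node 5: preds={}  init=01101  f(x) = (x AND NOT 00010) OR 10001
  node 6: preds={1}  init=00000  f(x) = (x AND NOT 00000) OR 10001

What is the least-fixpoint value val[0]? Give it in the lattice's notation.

Iteration log — 12 steps:
  step 1. node 0  ⊔preds=11111  new=11111  old=00000  +wl: 
  step 2. node 1  ⊔preds=11111  new=10111  old=00111  +wl: 
  step 3. node 2  ⊔preds=11111  new=11111  old=10111  +wl: 0,1
  step 4. node 3  ⊔preds=00000  new=11010  old=10010  +wl: 
  step 5. node 4  ⊔preds=11111  new=11111  old=00000  +wl: 
  step 6. node 5  ⊔preds=00000  new=11101  old=01101  +wl: 2,4
  step 7. node 6  ⊔preds=10111  new=10111  old=00000  +wl: 3
  step 8. node 0  ⊔preds=11111  new=11111  stable
  step 9. node 1  ⊔preds=11111  new=10111  stable
  step 10. node 2  ⊔preds=11111  new=11111  stable
  step 11. node 4  ⊔preds=11111  new=11111  stable
  step 12. node 3  ⊔preds=10111  new=11010  stable

Least fixpoint reached:
  node 0: 11111
  node 1: 10111
  node 2: 11111
  node 3: 11010
  node 4: 11111
  node 5: 11101
  node 6: 10111

11111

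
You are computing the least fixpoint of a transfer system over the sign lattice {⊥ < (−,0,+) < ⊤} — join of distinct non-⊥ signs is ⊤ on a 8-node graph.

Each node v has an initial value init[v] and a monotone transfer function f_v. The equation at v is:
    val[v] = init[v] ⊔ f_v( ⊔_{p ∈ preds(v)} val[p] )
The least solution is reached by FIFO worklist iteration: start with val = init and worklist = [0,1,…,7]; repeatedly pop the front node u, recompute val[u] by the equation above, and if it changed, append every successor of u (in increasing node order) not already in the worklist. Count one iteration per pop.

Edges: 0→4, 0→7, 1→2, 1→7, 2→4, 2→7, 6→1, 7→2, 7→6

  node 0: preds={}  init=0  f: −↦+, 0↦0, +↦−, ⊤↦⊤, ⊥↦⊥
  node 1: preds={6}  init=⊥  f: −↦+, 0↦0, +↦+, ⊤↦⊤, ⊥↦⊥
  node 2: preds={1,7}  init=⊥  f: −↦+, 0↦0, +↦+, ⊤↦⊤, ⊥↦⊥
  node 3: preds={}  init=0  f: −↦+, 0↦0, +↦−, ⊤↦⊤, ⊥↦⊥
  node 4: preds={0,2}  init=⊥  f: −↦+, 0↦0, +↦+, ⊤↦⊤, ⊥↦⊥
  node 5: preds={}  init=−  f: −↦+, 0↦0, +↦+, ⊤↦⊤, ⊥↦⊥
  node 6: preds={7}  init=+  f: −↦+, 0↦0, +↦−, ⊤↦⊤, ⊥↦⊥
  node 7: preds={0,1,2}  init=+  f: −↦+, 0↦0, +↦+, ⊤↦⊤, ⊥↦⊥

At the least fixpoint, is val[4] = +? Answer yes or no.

no

Trace (13 dequeues):
  [1] u=0 | in ⊥ | out 0 | ==
  [2] u=1 | in + | out + | prev ⊥ | push {}
  [3] u=2 | in + | out + | prev ⊥ | push {}
  [4] u=3 | in ⊥ | out 0 | ==
  [5] u=4 | in ⊤ | out ⊤ | prev ⊥ | push {}
  [6] u=5 | in ⊥ | out − | ==
  [7] u=6 | in + | out ⊤ | prev + | push {1}
  [8] u=7 | in ⊤ | out ⊤ | prev + | push {2,6}
  [9] u=1 | in ⊤ | out ⊤ | prev + | push {7}
  [10] u=2 | in ⊤ | out ⊤ | prev + | push {4}
  [11] u=6 | in ⊤ | out ⊤ | ==
  [12] u=7 | in ⊤ | out ⊤ | ==
  [13] u=4 | in ⊤ | out ⊤ | ==

Converged values:
  [0] 0
  [1] ⊤
  [2] ⊤
  [3] 0
  [4] ⊤
  [5] −
  [6] ⊤
  [7] ⊤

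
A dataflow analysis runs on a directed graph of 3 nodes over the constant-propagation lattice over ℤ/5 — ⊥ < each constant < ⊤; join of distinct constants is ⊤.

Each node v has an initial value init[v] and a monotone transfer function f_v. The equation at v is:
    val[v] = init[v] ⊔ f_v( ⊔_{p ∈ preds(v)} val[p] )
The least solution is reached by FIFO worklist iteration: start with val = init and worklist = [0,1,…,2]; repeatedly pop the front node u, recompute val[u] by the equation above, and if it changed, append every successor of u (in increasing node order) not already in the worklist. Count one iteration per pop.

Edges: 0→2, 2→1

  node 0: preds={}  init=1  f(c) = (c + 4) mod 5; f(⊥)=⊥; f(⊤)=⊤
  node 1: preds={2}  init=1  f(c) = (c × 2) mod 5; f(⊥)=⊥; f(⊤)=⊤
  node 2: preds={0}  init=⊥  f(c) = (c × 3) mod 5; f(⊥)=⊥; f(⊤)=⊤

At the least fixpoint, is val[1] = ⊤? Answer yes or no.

Worklist (4 pops):
  #1 pop 0: in=⊥ → 1 (no change)
  #2 pop 1: in=⊥ → 1 (no change)
  #3 pop 2: in=1 → 3 (was ⊥); enqueue [1]
  #4 pop 1: in=3 → 1 (no change)

Fixpoint:
  val[0] = 1
  val[1] = 1
  val[2] = 3

no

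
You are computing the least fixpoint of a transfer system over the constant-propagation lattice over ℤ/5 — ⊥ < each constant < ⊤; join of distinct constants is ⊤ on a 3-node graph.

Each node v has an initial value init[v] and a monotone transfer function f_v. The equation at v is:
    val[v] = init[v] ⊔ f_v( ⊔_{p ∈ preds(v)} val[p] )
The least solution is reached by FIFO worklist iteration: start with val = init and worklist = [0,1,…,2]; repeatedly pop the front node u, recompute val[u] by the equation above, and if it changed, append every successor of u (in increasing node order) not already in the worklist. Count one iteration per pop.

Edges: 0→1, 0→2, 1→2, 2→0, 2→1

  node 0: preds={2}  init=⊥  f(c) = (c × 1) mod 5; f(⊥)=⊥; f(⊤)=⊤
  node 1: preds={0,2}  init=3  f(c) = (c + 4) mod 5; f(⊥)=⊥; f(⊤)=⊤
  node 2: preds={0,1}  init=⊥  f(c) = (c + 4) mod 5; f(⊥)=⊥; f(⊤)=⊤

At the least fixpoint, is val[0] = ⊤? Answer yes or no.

Worklist (9 pops):
  #1 pop 0: in=⊥ → ⊥ (no change)
  #2 pop 1: in=⊥ → 3 (no change)
  #3 pop 2: in=3 → 2 (was ⊥); enqueue [0,1]
  #4 pop 0: in=2 → 2 (was ⊥); enqueue [2]
  #5 pop 1: in=2 → ⊤ (was 3); enqueue []
  #6 pop 2: in=⊤ → ⊤ (was 2); enqueue [0,1]
  #7 pop 0: in=⊤ → ⊤ (was 2); enqueue [2]
  #8 pop 1: in=⊤ → ⊤ (no change)
  #9 pop 2: in=⊤ → ⊤ (no change)

Fixpoint:
  val[0] = ⊤
  val[1] = ⊤
  val[2] = ⊤

yes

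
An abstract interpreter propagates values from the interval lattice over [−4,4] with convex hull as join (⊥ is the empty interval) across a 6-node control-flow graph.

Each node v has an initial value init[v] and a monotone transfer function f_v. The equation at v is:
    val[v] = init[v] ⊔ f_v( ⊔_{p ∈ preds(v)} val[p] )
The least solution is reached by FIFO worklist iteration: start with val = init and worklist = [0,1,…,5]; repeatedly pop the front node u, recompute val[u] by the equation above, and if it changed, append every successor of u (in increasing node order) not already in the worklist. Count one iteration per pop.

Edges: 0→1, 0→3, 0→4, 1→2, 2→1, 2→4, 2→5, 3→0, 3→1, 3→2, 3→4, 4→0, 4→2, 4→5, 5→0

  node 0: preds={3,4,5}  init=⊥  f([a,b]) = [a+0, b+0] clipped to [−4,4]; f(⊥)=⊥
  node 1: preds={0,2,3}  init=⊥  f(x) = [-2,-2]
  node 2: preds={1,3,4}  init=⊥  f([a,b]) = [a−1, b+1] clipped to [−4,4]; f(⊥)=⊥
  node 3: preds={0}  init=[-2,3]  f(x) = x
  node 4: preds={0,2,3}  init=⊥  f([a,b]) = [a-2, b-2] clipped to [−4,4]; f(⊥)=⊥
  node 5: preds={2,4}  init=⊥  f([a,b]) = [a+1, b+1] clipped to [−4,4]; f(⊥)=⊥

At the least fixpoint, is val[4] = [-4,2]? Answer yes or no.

Trace (16 dequeues):
  [1] u=0 | in [-2,3] | out [-2,3] | prev ⊥ | push {}
  [2] u=1 | in [-2,3] | out [-2,-2] | prev ⊥ | push {}
  [3] u=2 | in [-2,3] | out [-3,4] | prev ⊥ | push {1}
  [4] u=3 | in [-2,3] | out [-2,3] | ==
  [5] u=4 | in [-3,4] | out [-4,2] | prev ⊥ | push {0,2}
  [6] u=5 | in [-4,4] | out [-3,4] | prev ⊥ | push {}
  [7] u=1 | in [-3,4] | out [-2,-2] | ==
  [8] u=0 | in [-4,4] | out [-4,4] | prev [-2,3] | push {1,3,4}
  [9] u=2 | in [-4,3] | out [-4,4] | prev [-3,4] | push {5}
  [10] u=1 | in [-4,4] | out [-2,-2] | ==
  [11] u=3 | in [-4,4] | out [-4,4] | prev [-2,3] | push {0,1,2}
  [12] u=4 | in [-4,4] | out [-4,2] | ==
  [13] u=5 | in [-4,4] | out [-3,4] | ==
  [14] u=0 | in [-4,4] | out [-4,4] | ==
  [15] u=1 | in [-4,4] | out [-2,-2] | ==
  [16] u=2 | in [-4,4] | out [-4,4] | ==

Converged values:
  [0] [-4,4]
  [1] [-2,-2]
  [2] [-4,4]
  [3] [-4,4]
  [4] [-4,2]
  [5] [-3,4]

yes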